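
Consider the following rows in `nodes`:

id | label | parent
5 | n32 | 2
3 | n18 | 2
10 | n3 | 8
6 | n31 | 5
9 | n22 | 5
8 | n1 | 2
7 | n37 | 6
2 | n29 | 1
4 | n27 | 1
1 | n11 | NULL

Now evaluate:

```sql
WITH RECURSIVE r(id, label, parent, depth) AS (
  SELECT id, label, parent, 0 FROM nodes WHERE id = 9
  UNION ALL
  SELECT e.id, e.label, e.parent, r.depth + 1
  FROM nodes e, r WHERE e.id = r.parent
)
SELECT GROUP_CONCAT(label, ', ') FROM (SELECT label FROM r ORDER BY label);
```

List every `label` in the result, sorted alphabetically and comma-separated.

n11, n22, n29, n32

Base: id=9 (n22), parent=5, depth 0.
Iteration 1: join on id=5 -> n32 (id 5, parent=2, depth 1).
Iteration 2: join on id=2 -> n29 (id 2, parent=1, depth 2).
Iteration 3: join on id=1 -> n11 (id 1, parent=NULL, depth 3).
Iteration 4: parent is NULL; no match; recursion stops.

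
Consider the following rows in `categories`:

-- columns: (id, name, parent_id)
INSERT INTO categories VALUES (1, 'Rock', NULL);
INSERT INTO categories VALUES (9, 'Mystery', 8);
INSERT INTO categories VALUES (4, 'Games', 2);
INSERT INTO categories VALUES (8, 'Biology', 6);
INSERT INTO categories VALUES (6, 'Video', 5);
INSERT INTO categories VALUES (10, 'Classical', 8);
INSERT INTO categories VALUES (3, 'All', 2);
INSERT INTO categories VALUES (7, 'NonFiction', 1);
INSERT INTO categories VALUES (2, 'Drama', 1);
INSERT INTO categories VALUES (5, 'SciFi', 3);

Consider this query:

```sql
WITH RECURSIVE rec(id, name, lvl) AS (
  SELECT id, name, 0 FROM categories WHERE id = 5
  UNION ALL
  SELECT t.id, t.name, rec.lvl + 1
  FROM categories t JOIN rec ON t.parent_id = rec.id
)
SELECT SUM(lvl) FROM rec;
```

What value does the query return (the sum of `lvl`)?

Base: id=5 (SciFi) at lvl 0.
Iteration 1: rows with parent_id in {5} -> Video (id 6, lvl 1).
Iteration 2: rows with parent_id in {6} -> Biology (id 8, lvl 2).
Iteration 3: rows with parent_id in {8} -> Mystery (id 9, lvl 3), Classical (id 10, lvl 3).
Iteration 4: no rows with parent_id in {9,10}; recursion stops.
SUM(lvl) = 0 + 1 + 2 + 3 + 3 = 9.

9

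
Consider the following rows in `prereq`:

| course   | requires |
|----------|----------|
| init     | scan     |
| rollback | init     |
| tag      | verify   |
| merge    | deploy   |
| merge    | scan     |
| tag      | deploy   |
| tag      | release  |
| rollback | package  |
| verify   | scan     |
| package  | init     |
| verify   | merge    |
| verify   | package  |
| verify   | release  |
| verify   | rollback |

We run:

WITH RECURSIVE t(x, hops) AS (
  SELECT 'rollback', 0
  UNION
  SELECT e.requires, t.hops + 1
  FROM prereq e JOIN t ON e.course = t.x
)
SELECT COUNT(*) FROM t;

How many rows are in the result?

Base: (rollback, hops=0).
Iteration 1: edges from {rollback} -> (init, hops=1), (package, hops=1).
Iteration 2: edges from {init,package} -> (init, hops=2), (scan, hops=2).
Iteration 3: edges from {init,scan} -> (scan, hops=3).
Iteration 4: no outgoing edges from {scan}; recursion stops.
Total rows emitted: 6.

6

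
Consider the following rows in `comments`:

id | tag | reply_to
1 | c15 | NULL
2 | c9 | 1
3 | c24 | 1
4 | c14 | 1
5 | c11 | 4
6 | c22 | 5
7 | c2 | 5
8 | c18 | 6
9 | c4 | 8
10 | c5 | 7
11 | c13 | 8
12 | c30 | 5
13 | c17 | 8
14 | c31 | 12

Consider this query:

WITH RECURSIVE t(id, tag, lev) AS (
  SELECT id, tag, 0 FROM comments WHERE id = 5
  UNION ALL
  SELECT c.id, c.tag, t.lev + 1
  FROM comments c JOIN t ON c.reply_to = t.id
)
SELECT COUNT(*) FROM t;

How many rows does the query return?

Base: id=5 (c11) at lev 0.
Iteration 1: rows with reply_to in {5} -> c22 (id 6, lev 1), c2 (id 7, lev 1), c30 (id 12, lev 1).
Iteration 2: rows with reply_to in {6,7,12} -> c18 (id 8, lev 2), c5 (id 10, lev 2), c31 (id 14, lev 2).
Iteration 3: rows with reply_to in {8,10,14} -> c4 (id 9, lev 3), c13 (id 11, lev 3), c17 (id 13, lev 3).
Iteration 4: no rows with reply_to in {9,11,13}; recursion stops.
Total rows emitted: 10.

10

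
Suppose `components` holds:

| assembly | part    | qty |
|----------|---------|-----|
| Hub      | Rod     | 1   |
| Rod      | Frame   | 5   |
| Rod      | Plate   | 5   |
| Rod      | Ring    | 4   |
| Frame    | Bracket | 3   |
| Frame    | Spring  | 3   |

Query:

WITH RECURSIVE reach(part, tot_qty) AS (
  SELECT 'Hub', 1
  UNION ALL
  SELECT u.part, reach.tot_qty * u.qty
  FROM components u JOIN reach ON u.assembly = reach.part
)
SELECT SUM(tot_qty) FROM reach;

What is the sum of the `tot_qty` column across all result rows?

Base: (Hub, tot_qty=1).
Iteration 1: components of {Hub} -> Rod = 1*1 = 1.
Iteration 2: components of {Rod} -> Frame = 1*5 = 5, Plate = 1*5 = 5, Ring = 1*4 = 4.
Iteration 3: components of {Frame,Plate,Ring} -> Bracket = 5*3 = 15, Spring = 5*3 = 15.
Iteration 4: no further components; recursion stops.
SUM(tot_qty) = 1 + 1 + 5 + 5 + 4 + 15 + 15 = 46.

46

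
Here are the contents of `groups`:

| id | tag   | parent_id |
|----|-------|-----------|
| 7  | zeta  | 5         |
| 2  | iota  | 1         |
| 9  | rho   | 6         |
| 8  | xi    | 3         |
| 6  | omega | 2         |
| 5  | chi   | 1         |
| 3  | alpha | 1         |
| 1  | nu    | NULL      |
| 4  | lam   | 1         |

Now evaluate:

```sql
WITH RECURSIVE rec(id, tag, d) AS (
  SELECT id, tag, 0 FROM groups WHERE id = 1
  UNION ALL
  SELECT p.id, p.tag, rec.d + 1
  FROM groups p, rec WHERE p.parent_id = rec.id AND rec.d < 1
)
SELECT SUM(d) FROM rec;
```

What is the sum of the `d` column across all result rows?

Base: id=1 (nu) at d 0.
Iteration 1: rows with parent_id in {1} -> iota (id 2, d 1), alpha (id 3, d 1), lam (id 4, d 1), chi (id 5, d 1).
Iteration 2: d < 1 fails for all current rows; recursion stops.
SUM(d) = 0 + 1 + 1 + 1 + 1 = 4.

4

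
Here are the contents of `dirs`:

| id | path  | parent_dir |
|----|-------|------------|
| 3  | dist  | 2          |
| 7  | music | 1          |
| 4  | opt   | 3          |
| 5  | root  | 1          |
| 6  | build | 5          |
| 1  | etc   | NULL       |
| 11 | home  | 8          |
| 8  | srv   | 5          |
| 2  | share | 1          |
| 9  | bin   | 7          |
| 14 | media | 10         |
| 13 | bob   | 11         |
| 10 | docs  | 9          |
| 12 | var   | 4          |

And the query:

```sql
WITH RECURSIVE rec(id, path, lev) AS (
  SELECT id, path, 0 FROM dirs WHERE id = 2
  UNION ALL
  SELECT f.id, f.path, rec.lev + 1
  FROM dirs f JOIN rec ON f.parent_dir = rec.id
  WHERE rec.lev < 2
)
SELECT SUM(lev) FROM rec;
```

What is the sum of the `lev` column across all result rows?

3

Base: id=2 (share) at lev 0.
Iteration 1: rows with parent_dir in {2} -> dist (id 3, lev 1).
Iteration 2: rows with parent_dir in {3} -> opt (id 4, lev 2).
Iteration 3: lev < 2 fails for all current rows; recursion stops.
SUM(lev) = 0 + 1 + 2 = 3.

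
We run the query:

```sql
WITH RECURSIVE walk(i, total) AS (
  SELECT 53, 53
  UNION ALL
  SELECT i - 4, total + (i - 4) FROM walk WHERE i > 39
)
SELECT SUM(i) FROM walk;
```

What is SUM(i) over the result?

225

Base: i=53, total=53.
Iteration 1: 53 > 39 holds -> i = 53 - 4 = 49, total = 53 + 49 = 102.
Iteration 2: 49 > 39 holds -> i = 49 - 4 = 45, total = 102 + 45 = 147.
Iteration 3: 45 > 39 holds -> i = 45 - 4 = 41, total = 147 + 41 = 188.
Iteration 4: 41 > 39 holds -> i = 41 - 4 = 37, total = 188 + 37 = 225.
Iteration 5: 37 > 39 fails; recursion stops.
SUM(i) = 53 + 49 + 45 + 41 + 37 = 225.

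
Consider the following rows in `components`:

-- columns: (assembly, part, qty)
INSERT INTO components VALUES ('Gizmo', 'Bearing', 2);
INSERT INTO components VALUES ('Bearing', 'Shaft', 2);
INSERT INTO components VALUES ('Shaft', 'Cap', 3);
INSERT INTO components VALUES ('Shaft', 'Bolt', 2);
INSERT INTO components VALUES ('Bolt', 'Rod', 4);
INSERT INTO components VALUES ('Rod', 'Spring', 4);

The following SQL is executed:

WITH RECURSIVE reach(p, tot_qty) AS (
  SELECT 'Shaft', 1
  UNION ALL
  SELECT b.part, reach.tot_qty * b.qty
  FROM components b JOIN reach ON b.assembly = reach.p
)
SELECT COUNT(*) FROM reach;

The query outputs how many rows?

Base: (Shaft, tot_qty=1).
Iteration 1: components of {Shaft} -> Bolt = 1*2 = 2, Cap = 1*3 = 3.
Iteration 2: components of {Bolt,Cap} -> Rod = 2*4 = 8.
Iteration 3: components of {Rod} -> Spring = 8*4 = 32.
Iteration 4: no further components; recursion stops.
Total rows emitted: 5.

5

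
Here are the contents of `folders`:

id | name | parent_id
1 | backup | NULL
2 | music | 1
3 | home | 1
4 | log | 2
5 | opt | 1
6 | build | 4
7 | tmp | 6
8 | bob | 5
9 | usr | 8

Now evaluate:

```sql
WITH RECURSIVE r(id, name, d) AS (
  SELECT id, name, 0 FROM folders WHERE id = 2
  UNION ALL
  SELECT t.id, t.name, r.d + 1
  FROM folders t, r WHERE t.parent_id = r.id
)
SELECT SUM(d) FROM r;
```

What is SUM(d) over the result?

Base: id=2 (music) at d 0.
Iteration 1: rows with parent_id in {2} -> log (id 4, d 1).
Iteration 2: rows with parent_id in {4} -> build (id 6, d 2).
Iteration 3: rows with parent_id in {6} -> tmp (id 7, d 3).
Iteration 4: no rows with parent_id in {7}; recursion stops.
SUM(d) = 0 + 1 + 2 + 3 = 6.

6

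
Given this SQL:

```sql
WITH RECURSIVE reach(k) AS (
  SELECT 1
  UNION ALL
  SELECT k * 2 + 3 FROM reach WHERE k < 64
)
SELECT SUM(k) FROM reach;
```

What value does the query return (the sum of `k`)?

234

Base: k=1.
Iteration 1: 1 < 64 holds -> k = 1 * 2 + 3 = 5.
Iteration 2: 5 < 64 holds -> k = 5 * 2 + 3 = 13.
Iteration 3: 13 < 64 holds -> k = 13 * 2 + 3 = 29.
Iteration 4: 29 < 64 holds -> k = 29 * 2 + 3 = 61.
Iteration 5: 61 < 64 holds -> k = 61 * 2 + 3 = 125.
Iteration 6: 125 < 64 fails; recursion stops.
SUM(k) = 1 + 5 + 13 + 29 + 61 + 125 = 234.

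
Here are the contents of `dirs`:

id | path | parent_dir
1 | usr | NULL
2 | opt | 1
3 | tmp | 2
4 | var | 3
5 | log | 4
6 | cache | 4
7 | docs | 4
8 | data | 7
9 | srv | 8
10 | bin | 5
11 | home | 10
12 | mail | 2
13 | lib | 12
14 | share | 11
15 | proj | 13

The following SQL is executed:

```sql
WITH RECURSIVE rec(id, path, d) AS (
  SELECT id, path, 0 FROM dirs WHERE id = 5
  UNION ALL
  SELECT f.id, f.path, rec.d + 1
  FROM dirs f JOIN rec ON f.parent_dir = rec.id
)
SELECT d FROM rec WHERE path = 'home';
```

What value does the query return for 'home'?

Base: id=5 (log) at d 0.
Iteration 1: rows with parent_dir in {5} -> bin (id 10, d 1).
Iteration 2: rows with parent_dir in {10} -> home (id 11, d 2).
Iteration 3: rows with parent_dir in {11} -> share (id 14, d 3).
Iteration 4: no rows with parent_dir in {14}; recursion stops.

2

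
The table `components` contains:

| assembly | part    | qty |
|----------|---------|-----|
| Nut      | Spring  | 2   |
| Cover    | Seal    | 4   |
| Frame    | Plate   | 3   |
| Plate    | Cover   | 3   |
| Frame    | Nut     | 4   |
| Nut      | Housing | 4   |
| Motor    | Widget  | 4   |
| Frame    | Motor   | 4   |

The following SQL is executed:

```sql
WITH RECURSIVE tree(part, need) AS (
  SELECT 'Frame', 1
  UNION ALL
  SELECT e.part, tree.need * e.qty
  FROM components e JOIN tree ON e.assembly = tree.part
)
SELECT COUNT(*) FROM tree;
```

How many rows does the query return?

9

Base: (Frame, need=1).
Iteration 1: components of {Frame} -> Motor = 1*4 = 4, Nut = 1*4 = 4, Plate = 1*3 = 3.
Iteration 2: components of {Motor,Nut,Plate} -> Cover = 3*3 = 9, Housing = 4*4 = 16, Spring = 4*2 = 8, Widget = 4*4 = 16.
Iteration 3: components of {Cover,Housing,Spring,Widget} -> Seal = 9*4 = 36.
Iteration 4: no further components; recursion stops.
Total rows emitted: 9.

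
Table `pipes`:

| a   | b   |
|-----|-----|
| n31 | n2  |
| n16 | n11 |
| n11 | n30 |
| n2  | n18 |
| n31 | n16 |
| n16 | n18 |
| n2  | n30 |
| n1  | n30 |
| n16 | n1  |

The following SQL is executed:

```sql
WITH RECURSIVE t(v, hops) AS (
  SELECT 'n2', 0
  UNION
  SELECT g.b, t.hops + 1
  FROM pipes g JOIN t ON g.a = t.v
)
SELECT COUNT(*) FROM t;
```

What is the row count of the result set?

Base: (n2, hops=0).
Iteration 1: edges from {n2} -> (n18, hops=1), (n30, hops=1).
Iteration 2: no outgoing edges from {n18,n30}; recursion stops.
Total rows emitted: 3.

3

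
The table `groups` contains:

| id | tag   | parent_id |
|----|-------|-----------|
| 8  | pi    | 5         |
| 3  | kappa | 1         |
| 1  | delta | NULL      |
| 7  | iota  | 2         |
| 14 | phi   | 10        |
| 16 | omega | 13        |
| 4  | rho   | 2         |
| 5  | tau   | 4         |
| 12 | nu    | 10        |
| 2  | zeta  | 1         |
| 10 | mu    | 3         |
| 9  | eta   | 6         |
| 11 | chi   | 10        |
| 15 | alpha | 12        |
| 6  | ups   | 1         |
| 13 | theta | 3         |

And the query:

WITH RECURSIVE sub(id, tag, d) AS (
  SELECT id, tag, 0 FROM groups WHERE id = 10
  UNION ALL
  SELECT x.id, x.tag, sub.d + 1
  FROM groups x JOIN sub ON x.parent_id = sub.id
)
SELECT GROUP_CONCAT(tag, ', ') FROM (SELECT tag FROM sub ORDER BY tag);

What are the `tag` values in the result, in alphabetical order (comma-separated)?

alpha, chi, mu, nu, phi

Base: id=10 (mu) at d 0.
Iteration 1: rows with parent_id in {10} -> chi (id 11, d 1), nu (id 12, d 1), phi (id 14, d 1).
Iteration 2: rows with parent_id in {11,12,14} -> alpha (id 15, d 2).
Iteration 3: no rows with parent_id in {15}; recursion stops.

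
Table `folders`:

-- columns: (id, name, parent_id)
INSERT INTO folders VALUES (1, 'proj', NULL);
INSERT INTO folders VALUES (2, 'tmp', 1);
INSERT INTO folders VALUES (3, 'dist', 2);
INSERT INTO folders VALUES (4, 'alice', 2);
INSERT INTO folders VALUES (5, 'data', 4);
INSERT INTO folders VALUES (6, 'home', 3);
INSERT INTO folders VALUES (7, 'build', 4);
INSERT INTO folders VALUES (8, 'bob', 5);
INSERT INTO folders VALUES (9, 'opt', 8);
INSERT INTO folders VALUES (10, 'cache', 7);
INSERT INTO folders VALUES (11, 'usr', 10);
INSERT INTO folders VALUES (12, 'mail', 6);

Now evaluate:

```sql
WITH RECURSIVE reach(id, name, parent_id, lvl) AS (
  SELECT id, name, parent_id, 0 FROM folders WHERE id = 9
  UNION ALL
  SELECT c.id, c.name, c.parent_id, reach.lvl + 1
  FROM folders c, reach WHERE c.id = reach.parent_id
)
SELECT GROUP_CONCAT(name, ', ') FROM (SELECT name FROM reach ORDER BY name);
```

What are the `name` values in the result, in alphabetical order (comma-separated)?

alice, bob, data, opt, proj, tmp

Base: id=9 (opt), parent_id=8, lvl 0.
Iteration 1: join on id=8 -> bob (id 8, parent_id=5, lvl 1).
Iteration 2: join on id=5 -> data (id 5, parent_id=4, lvl 2).
Iteration 3: join on id=4 -> alice (id 4, parent_id=2, lvl 3).
Iteration 4: join on id=2 -> tmp (id 2, parent_id=1, lvl 4).
Iteration 5: join on id=1 -> proj (id 1, parent_id=NULL, lvl 5).
Iteration 6: parent_id is NULL; no match; recursion stops.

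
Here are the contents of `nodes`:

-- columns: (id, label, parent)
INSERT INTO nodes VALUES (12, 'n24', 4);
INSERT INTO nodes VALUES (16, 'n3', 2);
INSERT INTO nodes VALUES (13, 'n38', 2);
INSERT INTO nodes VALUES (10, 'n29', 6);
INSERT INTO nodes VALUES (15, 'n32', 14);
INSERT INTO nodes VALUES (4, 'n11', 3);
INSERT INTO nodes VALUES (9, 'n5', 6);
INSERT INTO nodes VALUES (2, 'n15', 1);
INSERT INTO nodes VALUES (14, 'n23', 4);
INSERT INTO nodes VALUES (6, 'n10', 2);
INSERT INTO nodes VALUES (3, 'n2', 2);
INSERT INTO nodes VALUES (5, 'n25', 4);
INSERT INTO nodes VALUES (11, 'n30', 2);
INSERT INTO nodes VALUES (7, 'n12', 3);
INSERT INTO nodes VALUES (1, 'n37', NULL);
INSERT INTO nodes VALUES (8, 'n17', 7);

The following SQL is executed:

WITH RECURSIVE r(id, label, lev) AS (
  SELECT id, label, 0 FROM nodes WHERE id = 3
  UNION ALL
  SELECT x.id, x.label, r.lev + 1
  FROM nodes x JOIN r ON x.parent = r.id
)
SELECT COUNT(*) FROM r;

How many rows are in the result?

Base: id=3 (n2) at lev 0.
Iteration 1: rows with parent in {3} -> n11 (id 4, lev 1), n12 (id 7, lev 1).
Iteration 2: rows with parent in {4,7} -> n25 (id 5, lev 2), n17 (id 8, lev 2), n24 (id 12, lev 2), n23 (id 14, lev 2).
Iteration 3: rows with parent in {5,8,12,14} -> n32 (id 15, lev 3).
Iteration 4: no rows with parent in {15}; recursion stops.
Total rows emitted: 8.

8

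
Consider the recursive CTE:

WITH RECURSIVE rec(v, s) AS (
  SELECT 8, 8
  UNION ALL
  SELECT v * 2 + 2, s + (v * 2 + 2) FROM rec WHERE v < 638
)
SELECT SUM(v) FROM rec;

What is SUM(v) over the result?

Base: v=8, s=8.
Iteration 1: 8 < 638 holds -> v = 8 * 2 + 2 = 18, s = 8 + 18 = 26.
Iteration 2: 18 < 638 holds -> v = 18 * 2 + 2 = 38, s = 26 + 38 = 64.
Iteration 3: 38 < 638 holds -> v = 38 * 2 + 2 = 78, s = 64 + 78 = 142.
Iteration 4: 78 < 638 holds -> v = 78 * 2 + 2 = 158, s = 142 + 158 = 300.
Iteration 5: 158 < 638 holds -> v = 158 * 2 + 2 = 318, s = 300 + 318 = 618.
Iteration 6: 318 < 638 holds -> v = 318 * 2 + 2 = 638, s = 618 + 638 = 1256.
Iteration 7: 638 < 638 fails; recursion stops.
SUM(v) = 8 + 18 + 38 + 78 + 158 + 318 + 638 = 1256.

1256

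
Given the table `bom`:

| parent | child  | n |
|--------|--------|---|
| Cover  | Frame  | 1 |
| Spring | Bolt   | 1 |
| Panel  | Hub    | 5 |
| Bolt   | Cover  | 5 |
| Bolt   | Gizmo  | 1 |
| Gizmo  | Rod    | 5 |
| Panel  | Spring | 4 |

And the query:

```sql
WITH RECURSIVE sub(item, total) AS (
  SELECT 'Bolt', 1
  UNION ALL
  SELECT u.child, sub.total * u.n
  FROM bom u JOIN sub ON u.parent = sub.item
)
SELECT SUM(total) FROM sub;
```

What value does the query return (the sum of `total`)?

Base: (Bolt, total=1).
Iteration 1: components of {Bolt} -> Cover = 1*5 = 5, Gizmo = 1*1 = 1.
Iteration 2: components of {Cover,Gizmo} -> Frame = 5*1 = 5, Rod = 1*5 = 5.
Iteration 3: no further components; recursion stops.
SUM(total) = 1 + 1 + 5 + 5 + 5 = 17.

17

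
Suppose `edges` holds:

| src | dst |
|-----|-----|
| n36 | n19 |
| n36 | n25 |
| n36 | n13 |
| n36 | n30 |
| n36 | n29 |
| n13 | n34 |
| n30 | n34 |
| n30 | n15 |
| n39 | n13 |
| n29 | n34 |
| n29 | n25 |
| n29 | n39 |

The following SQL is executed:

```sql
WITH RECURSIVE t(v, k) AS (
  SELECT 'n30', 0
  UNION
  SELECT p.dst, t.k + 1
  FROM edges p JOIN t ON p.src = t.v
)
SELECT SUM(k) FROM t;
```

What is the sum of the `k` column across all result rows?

2

Base: (n30, k=0).
Iteration 1: edges from {n30} -> (n15, k=1), (n34, k=1).
Iteration 2: no outgoing edges from {n15,n34}; recursion stops.
SUM(k) = 0 + 1 + 1 = 2.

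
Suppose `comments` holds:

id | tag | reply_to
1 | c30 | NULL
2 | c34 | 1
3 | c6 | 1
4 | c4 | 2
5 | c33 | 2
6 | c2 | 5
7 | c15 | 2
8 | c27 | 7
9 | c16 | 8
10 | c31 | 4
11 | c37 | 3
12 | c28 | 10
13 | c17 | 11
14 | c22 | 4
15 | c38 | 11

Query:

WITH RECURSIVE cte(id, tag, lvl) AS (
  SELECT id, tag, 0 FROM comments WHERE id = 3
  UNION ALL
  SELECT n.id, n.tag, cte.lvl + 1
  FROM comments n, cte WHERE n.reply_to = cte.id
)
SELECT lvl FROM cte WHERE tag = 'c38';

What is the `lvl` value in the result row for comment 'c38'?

2

Base: id=3 (c6) at lvl 0.
Iteration 1: rows with reply_to in {3} -> c37 (id 11, lvl 1).
Iteration 2: rows with reply_to in {11} -> c17 (id 13, lvl 2), c38 (id 15, lvl 2).
Iteration 3: no rows with reply_to in {13,15}; recursion stops.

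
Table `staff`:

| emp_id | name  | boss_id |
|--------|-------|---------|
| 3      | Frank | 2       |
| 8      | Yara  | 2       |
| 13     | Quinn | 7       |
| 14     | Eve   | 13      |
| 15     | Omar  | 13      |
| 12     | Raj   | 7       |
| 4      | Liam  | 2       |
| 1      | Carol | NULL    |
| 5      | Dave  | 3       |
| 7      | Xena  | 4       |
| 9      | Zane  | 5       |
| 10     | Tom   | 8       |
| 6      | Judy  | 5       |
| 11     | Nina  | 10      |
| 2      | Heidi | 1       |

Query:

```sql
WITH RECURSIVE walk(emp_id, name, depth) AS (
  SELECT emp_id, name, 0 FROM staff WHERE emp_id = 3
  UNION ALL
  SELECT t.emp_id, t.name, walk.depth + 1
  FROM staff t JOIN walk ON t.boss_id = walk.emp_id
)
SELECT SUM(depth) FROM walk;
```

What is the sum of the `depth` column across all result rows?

5

Base: emp_id=3 (Frank) at depth 0.
Iteration 1: rows with boss_id in {3} -> Dave (id 5, depth 1).
Iteration 2: rows with boss_id in {5} -> Judy (id 6, depth 2), Zane (id 9, depth 2).
Iteration 3: no rows with boss_id in {6,9}; recursion stops.
SUM(depth) = 0 + 1 + 2 + 2 = 5.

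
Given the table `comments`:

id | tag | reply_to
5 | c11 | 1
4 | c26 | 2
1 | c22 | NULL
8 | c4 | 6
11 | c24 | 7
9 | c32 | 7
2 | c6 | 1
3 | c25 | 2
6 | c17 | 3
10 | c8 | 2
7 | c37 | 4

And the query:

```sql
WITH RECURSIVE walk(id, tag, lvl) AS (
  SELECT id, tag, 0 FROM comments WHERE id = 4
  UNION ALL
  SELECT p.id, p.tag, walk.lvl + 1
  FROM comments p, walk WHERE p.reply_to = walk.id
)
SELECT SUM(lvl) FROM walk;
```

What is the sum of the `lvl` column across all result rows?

Base: id=4 (c26) at lvl 0.
Iteration 1: rows with reply_to in {4} -> c37 (id 7, lvl 1).
Iteration 2: rows with reply_to in {7} -> c32 (id 9, lvl 2), c24 (id 11, lvl 2).
Iteration 3: no rows with reply_to in {9,11}; recursion stops.
SUM(lvl) = 0 + 1 + 2 + 2 = 5.

5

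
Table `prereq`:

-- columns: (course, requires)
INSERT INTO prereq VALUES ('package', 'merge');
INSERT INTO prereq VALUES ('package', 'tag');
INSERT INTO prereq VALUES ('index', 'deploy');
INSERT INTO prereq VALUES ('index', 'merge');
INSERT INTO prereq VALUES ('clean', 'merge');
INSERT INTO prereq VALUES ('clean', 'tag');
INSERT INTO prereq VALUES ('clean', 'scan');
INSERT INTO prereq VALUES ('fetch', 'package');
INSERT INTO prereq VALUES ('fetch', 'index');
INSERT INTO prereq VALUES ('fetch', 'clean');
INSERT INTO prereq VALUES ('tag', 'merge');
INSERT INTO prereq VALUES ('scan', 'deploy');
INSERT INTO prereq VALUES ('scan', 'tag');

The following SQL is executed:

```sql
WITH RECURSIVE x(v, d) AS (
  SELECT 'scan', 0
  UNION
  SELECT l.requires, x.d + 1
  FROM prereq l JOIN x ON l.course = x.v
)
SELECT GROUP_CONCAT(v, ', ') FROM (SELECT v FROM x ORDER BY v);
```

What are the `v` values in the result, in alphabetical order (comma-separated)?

deploy, merge, scan, tag

Base: (scan, d=0).
Iteration 1: edges from {scan} -> (deploy, d=1), (tag, d=1).
Iteration 2: edges from {deploy,tag} -> (merge, d=2).
Iteration 3: no outgoing edges from {merge}; recursion stops.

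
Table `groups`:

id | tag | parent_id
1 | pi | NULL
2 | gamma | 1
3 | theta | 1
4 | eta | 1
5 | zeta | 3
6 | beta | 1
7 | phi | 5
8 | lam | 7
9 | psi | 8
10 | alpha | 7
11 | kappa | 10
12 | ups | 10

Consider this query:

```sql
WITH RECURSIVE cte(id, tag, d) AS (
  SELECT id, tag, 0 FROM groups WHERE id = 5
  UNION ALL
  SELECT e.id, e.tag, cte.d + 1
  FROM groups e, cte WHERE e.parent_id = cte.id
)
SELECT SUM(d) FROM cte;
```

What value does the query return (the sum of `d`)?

Base: id=5 (zeta) at d 0.
Iteration 1: rows with parent_id in {5} -> phi (id 7, d 1).
Iteration 2: rows with parent_id in {7} -> lam (id 8, d 2), alpha (id 10, d 2).
Iteration 3: rows with parent_id in {8,10} -> psi (id 9, d 3), kappa (id 11, d 3), ups (id 12, d 3).
Iteration 4: no rows with parent_id in {9,11,12}; recursion stops.
SUM(d) = 0 + 1 + 2 + 2 + 3 + 3 + 3 = 14.

14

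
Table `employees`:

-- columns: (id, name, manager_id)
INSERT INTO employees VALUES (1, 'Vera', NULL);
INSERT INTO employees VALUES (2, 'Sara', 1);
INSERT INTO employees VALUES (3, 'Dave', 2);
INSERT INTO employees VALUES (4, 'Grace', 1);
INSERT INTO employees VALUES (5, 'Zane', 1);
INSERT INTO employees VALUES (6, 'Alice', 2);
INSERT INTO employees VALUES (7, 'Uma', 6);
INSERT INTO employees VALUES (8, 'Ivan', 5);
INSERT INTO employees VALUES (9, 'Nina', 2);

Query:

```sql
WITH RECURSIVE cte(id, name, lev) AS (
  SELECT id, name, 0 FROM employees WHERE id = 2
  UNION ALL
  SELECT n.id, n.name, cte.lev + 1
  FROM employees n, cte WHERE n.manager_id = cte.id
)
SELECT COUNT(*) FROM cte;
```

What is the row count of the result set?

5

Base: id=2 (Sara) at lev 0.
Iteration 1: rows with manager_id in {2} -> Dave (id 3, lev 1), Alice (id 6, lev 1), Nina (id 9, lev 1).
Iteration 2: rows with manager_id in {3,6,9} -> Uma (id 7, lev 2).
Iteration 3: no rows with manager_id in {7}; recursion stops.
Total rows emitted: 5.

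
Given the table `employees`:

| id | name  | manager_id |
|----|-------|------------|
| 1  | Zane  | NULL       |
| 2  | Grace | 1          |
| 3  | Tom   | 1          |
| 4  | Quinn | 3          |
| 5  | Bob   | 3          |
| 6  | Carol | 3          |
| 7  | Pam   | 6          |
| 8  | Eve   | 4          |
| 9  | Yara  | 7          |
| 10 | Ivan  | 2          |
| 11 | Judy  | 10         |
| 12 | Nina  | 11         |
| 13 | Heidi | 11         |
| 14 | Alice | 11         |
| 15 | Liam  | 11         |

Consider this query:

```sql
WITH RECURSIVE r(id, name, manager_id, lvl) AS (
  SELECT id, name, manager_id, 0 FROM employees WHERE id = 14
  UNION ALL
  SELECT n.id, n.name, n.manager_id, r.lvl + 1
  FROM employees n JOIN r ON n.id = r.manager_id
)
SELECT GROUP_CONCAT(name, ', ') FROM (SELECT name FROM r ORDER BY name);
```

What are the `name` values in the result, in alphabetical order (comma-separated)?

Base: id=14 (Alice), manager_id=11, lvl 0.
Iteration 1: join on id=11 -> Judy (id 11, manager_id=10, lvl 1).
Iteration 2: join on id=10 -> Ivan (id 10, manager_id=2, lvl 2).
Iteration 3: join on id=2 -> Grace (id 2, manager_id=1, lvl 3).
Iteration 4: join on id=1 -> Zane (id 1, manager_id=NULL, lvl 4).
Iteration 5: manager_id is NULL; no match; recursion stops.

Alice, Grace, Ivan, Judy, Zane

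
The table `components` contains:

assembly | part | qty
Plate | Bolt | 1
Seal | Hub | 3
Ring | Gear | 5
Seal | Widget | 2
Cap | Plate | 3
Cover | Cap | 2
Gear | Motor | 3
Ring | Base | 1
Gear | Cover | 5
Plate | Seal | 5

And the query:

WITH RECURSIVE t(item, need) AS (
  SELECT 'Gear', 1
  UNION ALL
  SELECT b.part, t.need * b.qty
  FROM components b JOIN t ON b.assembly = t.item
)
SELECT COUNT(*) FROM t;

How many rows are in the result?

9

Base: (Gear, need=1).
Iteration 1: components of {Gear} -> Cover = 1*5 = 5, Motor = 1*3 = 3.
Iteration 2: components of {Cover,Motor} -> Cap = 5*2 = 10.
Iteration 3: components of {Cap} -> Plate = 10*3 = 30.
Iteration 4: components of {Plate} -> Bolt = 30*1 = 30, Seal = 30*5 = 150.
Iteration 5: components of {Bolt,Seal} -> Hub = 150*3 = 450, Widget = 150*2 = 300.
Iteration 6: no further components; recursion stops.
Total rows emitted: 9.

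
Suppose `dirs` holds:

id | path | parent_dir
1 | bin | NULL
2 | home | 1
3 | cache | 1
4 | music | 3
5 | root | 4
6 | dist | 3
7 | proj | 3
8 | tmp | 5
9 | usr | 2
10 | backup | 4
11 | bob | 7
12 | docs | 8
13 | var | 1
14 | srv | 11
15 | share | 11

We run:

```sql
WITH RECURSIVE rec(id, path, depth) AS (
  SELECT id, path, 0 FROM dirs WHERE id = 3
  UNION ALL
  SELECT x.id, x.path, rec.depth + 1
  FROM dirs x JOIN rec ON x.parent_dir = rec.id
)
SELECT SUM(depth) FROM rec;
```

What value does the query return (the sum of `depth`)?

22

Base: id=3 (cache) at depth 0.
Iteration 1: rows with parent_dir in {3} -> music (id 4, depth 1), dist (id 6, depth 1), proj (id 7, depth 1).
Iteration 2: rows with parent_dir in {4,6,7} -> root (id 5, depth 2), backup (id 10, depth 2), bob (id 11, depth 2).
Iteration 3: rows with parent_dir in {5,10,11} -> tmp (id 8, depth 3), srv (id 14, depth 3), share (id 15, depth 3).
Iteration 4: rows with parent_dir in {8,14,15} -> docs (id 12, depth 4).
Iteration 5: no rows with parent_dir in {12}; recursion stops.
SUM(depth) = 0 + 1 + 1 + 1 + 2 + 2 + 2 + 3 + 3 + 3 + 4 = 22.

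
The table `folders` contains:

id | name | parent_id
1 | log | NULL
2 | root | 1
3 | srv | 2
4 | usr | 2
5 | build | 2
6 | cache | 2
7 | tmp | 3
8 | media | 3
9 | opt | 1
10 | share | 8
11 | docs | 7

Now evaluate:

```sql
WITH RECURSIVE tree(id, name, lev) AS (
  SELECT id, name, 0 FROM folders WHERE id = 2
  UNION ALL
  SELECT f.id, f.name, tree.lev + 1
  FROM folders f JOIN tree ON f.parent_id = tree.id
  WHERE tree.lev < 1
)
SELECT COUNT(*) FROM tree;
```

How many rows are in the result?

Base: id=2 (root) at lev 0.
Iteration 1: rows with parent_id in {2} -> srv (id 3, lev 1), usr (id 4, lev 1), build (id 5, lev 1), cache (id 6, lev 1).
Iteration 2: lev < 1 fails for all current rows; recursion stops.
Total rows emitted: 5.

5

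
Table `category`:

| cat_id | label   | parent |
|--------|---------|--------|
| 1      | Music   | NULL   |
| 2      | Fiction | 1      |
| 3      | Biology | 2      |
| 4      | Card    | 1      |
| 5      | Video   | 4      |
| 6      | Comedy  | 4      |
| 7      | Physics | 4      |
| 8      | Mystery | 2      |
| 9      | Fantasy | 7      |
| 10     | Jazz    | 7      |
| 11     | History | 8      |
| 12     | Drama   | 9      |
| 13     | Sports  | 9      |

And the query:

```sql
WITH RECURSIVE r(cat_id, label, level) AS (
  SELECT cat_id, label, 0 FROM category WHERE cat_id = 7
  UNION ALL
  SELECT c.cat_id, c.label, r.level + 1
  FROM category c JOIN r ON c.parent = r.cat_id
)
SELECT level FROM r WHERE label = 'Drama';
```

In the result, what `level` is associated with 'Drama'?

2

Base: cat_id=7 (Physics) at level 0.
Iteration 1: rows with parent in {7} -> Fantasy (id 9, level 1), Jazz (id 10, level 1).
Iteration 2: rows with parent in {9,10} -> Drama (id 12, level 2), Sports (id 13, level 2).
Iteration 3: no rows with parent in {12,13}; recursion stops.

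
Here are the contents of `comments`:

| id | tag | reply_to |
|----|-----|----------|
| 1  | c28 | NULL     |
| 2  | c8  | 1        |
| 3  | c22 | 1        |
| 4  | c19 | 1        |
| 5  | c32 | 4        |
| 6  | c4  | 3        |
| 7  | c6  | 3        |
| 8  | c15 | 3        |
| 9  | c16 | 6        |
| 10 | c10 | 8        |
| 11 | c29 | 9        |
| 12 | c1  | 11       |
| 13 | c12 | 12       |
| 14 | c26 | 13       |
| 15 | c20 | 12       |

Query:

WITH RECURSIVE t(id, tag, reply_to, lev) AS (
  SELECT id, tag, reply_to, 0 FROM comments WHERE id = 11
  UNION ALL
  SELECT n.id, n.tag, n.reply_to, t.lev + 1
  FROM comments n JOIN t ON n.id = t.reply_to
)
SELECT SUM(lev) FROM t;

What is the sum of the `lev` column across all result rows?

10

Base: id=11 (c29), reply_to=9, lev 0.
Iteration 1: join on id=9 -> c16 (id 9, reply_to=6, lev 1).
Iteration 2: join on id=6 -> c4 (id 6, reply_to=3, lev 2).
Iteration 3: join on id=3 -> c22 (id 3, reply_to=1, lev 3).
Iteration 4: join on id=1 -> c28 (id 1, reply_to=NULL, lev 4).
Iteration 5: reply_to is NULL; no match; recursion stops.
SUM(lev) = 0 + 1 + 2 + 3 + 4 = 10.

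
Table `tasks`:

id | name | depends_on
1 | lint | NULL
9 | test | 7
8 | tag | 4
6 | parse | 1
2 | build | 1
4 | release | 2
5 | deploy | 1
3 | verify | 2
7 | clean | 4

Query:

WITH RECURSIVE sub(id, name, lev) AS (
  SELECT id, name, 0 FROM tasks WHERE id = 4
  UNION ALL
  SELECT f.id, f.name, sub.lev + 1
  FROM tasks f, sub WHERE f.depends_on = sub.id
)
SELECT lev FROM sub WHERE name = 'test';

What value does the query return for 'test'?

Base: id=4 (release) at lev 0.
Iteration 1: rows with depends_on in {4} -> clean (id 7, lev 1), tag (id 8, lev 1).
Iteration 2: rows with depends_on in {7,8} -> test (id 9, lev 2).
Iteration 3: no rows with depends_on in {9}; recursion stops.

2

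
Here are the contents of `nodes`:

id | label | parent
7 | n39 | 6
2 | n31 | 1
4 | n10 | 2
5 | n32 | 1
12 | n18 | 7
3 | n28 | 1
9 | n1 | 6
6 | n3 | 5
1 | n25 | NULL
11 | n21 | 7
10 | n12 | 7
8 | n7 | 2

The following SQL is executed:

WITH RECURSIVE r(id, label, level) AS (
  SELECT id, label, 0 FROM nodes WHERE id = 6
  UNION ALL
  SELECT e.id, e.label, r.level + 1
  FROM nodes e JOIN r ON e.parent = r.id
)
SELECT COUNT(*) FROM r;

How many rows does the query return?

6

Base: id=6 (n3) at level 0.
Iteration 1: rows with parent in {6} -> n39 (id 7, level 1), n1 (id 9, level 1).
Iteration 2: rows with parent in {7,9} -> n12 (id 10, level 2), n21 (id 11, level 2), n18 (id 12, level 2).
Iteration 3: no rows with parent in {10,11,12}; recursion stops.
Total rows emitted: 6.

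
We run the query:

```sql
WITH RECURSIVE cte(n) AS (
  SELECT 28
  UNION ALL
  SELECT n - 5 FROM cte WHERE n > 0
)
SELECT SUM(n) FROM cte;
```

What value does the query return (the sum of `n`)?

Base: n=28.
Iteration 1: 28 > 0 holds -> n = 28 - 5 = 23.
Iteration 2: 23 > 0 holds -> n = 23 - 5 = 18.
Iteration 3: 18 > 0 holds -> n = 18 - 5 = 13.
Iteration 4: 13 > 0 holds -> n = 13 - 5 = 8.
Iteration 5: 8 > 0 holds -> n = 8 - 5 = 3.
Iteration 6: 3 > 0 holds -> n = 3 - 5 = -2.
Iteration 7: -2 > 0 fails; recursion stops.
SUM(n) = 28 + 23 + 18 + 13 + 8 + 3 + -2 = 91.

91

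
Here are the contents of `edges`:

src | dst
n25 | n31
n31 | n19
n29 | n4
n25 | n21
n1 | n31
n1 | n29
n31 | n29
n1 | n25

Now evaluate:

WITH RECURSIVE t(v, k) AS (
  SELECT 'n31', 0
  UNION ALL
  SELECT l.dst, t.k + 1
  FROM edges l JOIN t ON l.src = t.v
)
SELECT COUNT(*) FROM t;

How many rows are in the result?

Base: (n31, k=0).
Iteration 1: edges from {n31} -> (n19, k=1), (n29, k=1).
Iteration 2: edges from {n19,n29} -> (n4, k=2).
Iteration 3: no outgoing edges from {n4}; recursion stops.
Total rows emitted: 4.

4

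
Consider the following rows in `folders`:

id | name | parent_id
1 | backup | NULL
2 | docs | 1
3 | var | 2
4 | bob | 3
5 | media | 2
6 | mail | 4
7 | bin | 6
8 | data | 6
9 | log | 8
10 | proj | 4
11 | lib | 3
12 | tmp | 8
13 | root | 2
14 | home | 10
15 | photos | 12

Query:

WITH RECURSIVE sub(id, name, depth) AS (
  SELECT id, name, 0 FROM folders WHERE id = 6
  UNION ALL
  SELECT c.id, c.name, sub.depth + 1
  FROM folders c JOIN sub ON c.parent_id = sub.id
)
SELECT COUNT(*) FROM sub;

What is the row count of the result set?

6

Base: id=6 (mail) at depth 0.
Iteration 1: rows with parent_id in {6} -> bin (id 7, depth 1), data (id 8, depth 1).
Iteration 2: rows with parent_id in {7,8} -> log (id 9, depth 2), tmp (id 12, depth 2).
Iteration 3: rows with parent_id in {9,12} -> photos (id 15, depth 3).
Iteration 4: no rows with parent_id in {15}; recursion stops.
Total rows emitted: 6.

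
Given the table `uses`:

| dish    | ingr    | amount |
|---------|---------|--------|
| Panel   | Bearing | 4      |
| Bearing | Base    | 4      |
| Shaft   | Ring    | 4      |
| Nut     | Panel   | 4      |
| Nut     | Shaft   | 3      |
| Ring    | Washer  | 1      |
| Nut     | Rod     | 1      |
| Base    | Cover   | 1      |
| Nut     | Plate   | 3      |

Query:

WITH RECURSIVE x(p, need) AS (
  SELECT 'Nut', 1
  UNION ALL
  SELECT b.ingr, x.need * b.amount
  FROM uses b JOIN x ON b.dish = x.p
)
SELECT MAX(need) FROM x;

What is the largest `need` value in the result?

Base: (Nut, need=1).
Iteration 1: components of {Nut} -> Panel = 1*4 = 4, Plate = 1*3 = 3, Rod = 1*1 = 1, Shaft = 1*3 = 3.
Iteration 2: components of {Panel,Plate,Rod,Shaft} -> Bearing = 4*4 = 16, Ring = 3*4 = 12.
Iteration 3: components of {Bearing,Ring} -> Base = 16*4 = 64, Washer = 12*1 = 12.
Iteration 4: components of {Base,Washer} -> Cover = 64*1 = 64.
Iteration 5: no further components; recursion stops.
need values: 1, 3, 4, 1, 3, 12, 16, 12, 64, 64; the maximum is 64.

64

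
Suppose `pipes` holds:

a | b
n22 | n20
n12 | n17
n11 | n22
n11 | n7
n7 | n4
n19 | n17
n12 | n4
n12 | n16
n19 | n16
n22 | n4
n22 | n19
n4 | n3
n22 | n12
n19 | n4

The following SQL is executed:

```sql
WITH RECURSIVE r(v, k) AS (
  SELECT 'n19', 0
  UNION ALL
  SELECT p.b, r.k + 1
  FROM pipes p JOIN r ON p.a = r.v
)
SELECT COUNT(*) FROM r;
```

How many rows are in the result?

5

Base: (n19, k=0).
Iteration 1: edges from {n19} -> (n16, k=1), (n17, k=1), (n4, k=1).
Iteration 2: edges from {n16,n17,n4} -> (n3, k=2).
Iteration 3: no outgoing edges from {n3}; recursion stops.
Total rows emitted: 5.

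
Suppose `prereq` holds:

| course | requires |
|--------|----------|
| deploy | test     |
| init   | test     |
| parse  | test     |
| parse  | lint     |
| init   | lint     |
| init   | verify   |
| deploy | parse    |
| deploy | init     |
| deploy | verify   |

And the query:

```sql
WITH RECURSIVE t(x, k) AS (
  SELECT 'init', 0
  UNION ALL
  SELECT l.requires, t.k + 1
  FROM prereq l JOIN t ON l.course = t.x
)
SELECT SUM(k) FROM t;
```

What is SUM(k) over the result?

Base: (init, k=0).
Iteration 1: edges from {init} -> (lint, k=1), (test, k=1), (verify, k=1).
Iteration 2: no outgoing edges from {lint,test,verify}; recursion stops.
SUM(k) = 0 + 1 + 1 + 1 = 3.

3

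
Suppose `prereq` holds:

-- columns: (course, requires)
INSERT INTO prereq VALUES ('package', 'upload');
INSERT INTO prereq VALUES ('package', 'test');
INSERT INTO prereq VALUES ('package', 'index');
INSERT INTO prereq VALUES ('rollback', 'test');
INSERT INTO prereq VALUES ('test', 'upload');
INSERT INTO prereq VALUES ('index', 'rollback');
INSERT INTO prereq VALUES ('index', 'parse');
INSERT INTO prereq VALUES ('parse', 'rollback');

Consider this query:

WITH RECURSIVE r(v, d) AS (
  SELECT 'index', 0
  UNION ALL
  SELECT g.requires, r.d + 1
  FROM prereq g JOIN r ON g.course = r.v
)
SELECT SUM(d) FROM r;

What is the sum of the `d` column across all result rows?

16

Base: (index, d=0).
Iteration 1: edges from {index} -> (parse, d=1), (rollback, d=1).
Iteration 2: edges from {parse,rollback} -> (rollback, d=2), (test, d=2).
Iteration 3: edges from {rollback,test} -> (test, d=3), (upload, d=3).
Iteration 4: edges from {test,upload} -> (upload, d=4).
Iteration 5: no outgoing edges from {upload}; recursion stops.
SUM(d) = 0 + 1 + 1 + 2 + 2 + 3 + 3 + 4 = 16.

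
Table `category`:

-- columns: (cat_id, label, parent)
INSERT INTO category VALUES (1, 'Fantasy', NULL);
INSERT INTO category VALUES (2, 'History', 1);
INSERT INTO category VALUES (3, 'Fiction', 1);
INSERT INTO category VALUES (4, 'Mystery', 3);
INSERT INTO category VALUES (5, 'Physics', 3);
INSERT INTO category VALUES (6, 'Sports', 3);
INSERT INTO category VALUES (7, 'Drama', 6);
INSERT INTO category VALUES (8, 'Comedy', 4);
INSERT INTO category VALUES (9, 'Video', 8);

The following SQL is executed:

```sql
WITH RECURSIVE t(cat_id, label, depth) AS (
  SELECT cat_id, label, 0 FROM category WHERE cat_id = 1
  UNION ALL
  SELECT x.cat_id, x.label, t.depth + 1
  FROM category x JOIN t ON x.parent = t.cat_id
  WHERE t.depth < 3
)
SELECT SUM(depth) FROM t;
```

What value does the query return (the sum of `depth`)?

Base: cat_id=1 (Fantasy) at depth 0.
Iteration 1: rows with parent in {1} -> History (id 2, depth 1), Fiction (id 3, depth 1).
Iteration 2: rows with parent in {2,3} -> Mystery (id 4, depth 2), Physics (id 5, depth 2), Sports (id 6, depth 2).
Iteration 3: rows with parent in {4,5,6} -> Drama (id 7, depth 3), Comedy (id 8, depth 3).
Iteration 4: depth < 3 fails for all current rows; recursion stops.
SUM(depth) = 0 + 1 + 1 + 2 + 2 + 2 + 3 + 3 = 14.

14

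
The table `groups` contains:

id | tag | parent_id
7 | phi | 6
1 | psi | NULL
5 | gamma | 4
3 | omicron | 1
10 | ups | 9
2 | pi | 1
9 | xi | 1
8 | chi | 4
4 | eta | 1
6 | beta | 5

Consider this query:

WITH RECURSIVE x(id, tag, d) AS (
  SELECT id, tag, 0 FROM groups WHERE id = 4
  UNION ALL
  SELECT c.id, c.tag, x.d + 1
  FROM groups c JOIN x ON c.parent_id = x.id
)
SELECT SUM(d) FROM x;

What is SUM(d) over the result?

Base: id=4 (eta) at d 0.
Iteration 1: rows with parent_id in {4} -> gamma (id 5, d 1), chi (id 8, d 1).
Iteration 2: rows with parent_id in {5,8} -> beta (id 6, d 2).
Iteration 3: rows with parent_id in {6} -> phi (id 7, d 3).
Iteration 4: no rows with parent_id in {7}; recursion stops.
SUM(d) = 0 + 1 + 1 + 2 + 3 = 7.

7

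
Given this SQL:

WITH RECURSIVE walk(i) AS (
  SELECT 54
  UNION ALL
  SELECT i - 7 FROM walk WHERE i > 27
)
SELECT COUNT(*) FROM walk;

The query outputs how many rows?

5

Base: i=54.
Iteration 1: 54 > 27 holds -> i = 54 - 7 = 47.
Iteration 2: 47 > 27 holds -> i = 47 - 7 = 40.
Iteration 3: 40 > 27 holds -> i = 40 - 7 = 33.
Iteration 4: 33 > 27 holds -> i = 33 - 7 = 26.
Iteration 5: 26 > 27 fails; recursion stops.
Total rows emitted: 5.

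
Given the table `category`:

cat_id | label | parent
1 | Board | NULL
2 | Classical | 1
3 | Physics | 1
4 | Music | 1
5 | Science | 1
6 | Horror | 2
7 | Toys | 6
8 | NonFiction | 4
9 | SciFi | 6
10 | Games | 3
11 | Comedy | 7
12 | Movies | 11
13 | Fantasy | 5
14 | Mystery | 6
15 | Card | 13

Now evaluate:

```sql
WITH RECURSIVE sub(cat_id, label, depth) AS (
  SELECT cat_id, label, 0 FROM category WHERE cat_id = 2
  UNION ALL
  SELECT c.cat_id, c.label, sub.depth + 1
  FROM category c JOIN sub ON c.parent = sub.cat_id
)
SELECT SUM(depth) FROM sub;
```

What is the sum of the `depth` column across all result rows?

Base: cat_id=2 (Classical) at depth 0.
Iteration 1: rows with parent in {2} -> Horror (id 6, depth 1).
Iteration 2: rows with parent in {6} -> Toys (id 7, depth 2), SciFi (id 9, depth 2), Mystery (id 14, depth 2).
Iteration 3: rows with parent in {7,9,14} -> Comedy (id 11, depth 3).
Iteration 4: rows with parent in {11} -> Movies (id 12, depth 4).
Iteration 5: no rows with parent in {12}; recursion stops.
SUM(depth) = 0 + 1 + 2 + 2 + 2 + 3 + 4 = 14.

14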